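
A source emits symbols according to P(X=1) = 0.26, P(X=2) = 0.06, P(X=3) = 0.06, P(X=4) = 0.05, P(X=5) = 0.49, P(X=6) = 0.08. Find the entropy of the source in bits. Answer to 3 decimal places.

2.004 bits

H(X) = −Σ p·log₂ p.
  −(0.26)·log₂(0.26) = 0.5053
  −(0.06)·log₂(0.06) = 0.2435
  −(0.06)·log₂(0.06) = 0.2435
  −(0.05)·log₂(0.05) = 0.2161
  −(0.49)·log₂(0.49) = 0.5043
  −(0.08)·log₂(0.08) = 0.2915
Sum: 0.5053 + 0.2435 + 0.2435 + 0.2161 + 0.5043 + 0.2915 = 2.004 bits.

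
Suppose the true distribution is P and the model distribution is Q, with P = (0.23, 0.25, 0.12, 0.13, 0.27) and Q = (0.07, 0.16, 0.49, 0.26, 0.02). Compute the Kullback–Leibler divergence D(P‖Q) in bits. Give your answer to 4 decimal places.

D(P‖Q) = Σ p·log₂(p/q).
  0.23·log₂(0.23/0.07) = 0.39473
  0.25·log₂(0.25/0.16) = 0.16096
  0.12·log₂(0.12/0.49) = -0.24357
  0.13·log₂(0.13/0.26) = -0.13000
  0.27·log₂(0.27/0.02) = 1.01382
D(P‖Q) = 1.1959 bits.

1.1959 bits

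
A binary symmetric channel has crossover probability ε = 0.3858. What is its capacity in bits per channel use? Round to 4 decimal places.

0.0380 bits

Binary symmetric channel: C = 1 − h₂(ε) where h₂ is the binary entropy function.
h₂(0.3858) = −0.3858·log₂0.3858 − 0.6142·log₂0.6142 = 0.9620.
C = 1 − 0.9620 = 0.0380 bits per channel use.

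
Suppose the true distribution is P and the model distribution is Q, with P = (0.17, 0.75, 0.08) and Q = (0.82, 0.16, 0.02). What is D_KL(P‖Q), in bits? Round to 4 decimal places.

1.4457 bits

D(P‖Q) = Σ p·log₂(p/q).
  0.17·log₂(0.17/0.82) = -0.38592
  0.75·log₂(0.75/0.16) = 1.67161
  0.08·log₂(0.08/0.02) = 0.16000
D(P‖Q) = 1.4457 bits.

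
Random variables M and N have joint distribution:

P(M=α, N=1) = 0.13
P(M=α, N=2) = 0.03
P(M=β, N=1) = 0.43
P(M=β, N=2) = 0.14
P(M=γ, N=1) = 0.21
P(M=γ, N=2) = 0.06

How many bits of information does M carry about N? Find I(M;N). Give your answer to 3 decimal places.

Marginals: p(M) = (0.1600, 0.5700, 0.2700), p(N) = (0.7700, 0.2300).
I(M;N) = Σ p(x,y)·log₂[p(x,y)/(p(x)p(y))].
  (α,1): 0.13·log₂(1.0552) = 0.0101
  (α,2): 0.03·log₂(0.8152) = -0.0088
  (β,1): 0.43·log₂(0.9797) = -0.0127
  (β,2): 0.14·log₂(1.0679) = 0.0133
  (γ,1): 0.21·log₂(1.0101) = 0.0030
  (γ,2): 0.06·log₂(0.9662) = -0.0030
Sum = 0.002 bits.

0.002 bits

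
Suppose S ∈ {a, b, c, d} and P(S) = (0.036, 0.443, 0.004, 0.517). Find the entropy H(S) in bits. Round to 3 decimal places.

H(S) = −Σ p·log₂ p.
  −(0.036)·log₂(0.036) = 0.1727
  −(0.443)·log₂(0.443) = 0.5204
  −(0.004)·log₂(0.004) = 0.0319
  −(0.517)·log₂(0.517) = 0.4921
Sum: 0.1727 + 0.5204 + 0.0319 + 0.4921 = 1.217 bits.

1.217 bits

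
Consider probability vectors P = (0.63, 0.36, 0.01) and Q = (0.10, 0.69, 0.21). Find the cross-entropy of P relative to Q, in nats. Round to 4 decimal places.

1.5998 nats

H(P,Q) = −Σ p·ln q.
  −0.63·ln(0.10) = 1.45063
  −0.36·ln(0.69) = 0.13358
  −0.01·ln(0.21) = 0.01561
H(P,Q) = 1.5998 nats.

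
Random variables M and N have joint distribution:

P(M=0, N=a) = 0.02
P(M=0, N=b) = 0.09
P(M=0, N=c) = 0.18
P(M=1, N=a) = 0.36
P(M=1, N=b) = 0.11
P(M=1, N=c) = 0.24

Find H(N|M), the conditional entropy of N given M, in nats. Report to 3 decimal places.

0.955 nats

Chain rule: H(N|M) = H(M,N) − H(M).
Marginals: p(M) = (0.2900, 0.7100), p(N) = (0.3800, 0.2000, 0.4200).
H(M,N) = 1.5567 nats; H(M) = 0.6022 nats.
H(N|M) = 1.5567 − 0.6022 = 0.955 nats.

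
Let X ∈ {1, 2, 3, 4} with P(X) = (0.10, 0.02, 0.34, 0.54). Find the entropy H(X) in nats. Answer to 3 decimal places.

H(X) = −Σ p·ln p.
  −(0.10)·ln(0.10) = 0.2303
  −(0.02)·ln(0.02) = 0.0782
  −(0.34)·ln(0.34) = 0.3668
  −(0.54)·ln(0.54) = 0.3327
Sum: 0.2303 + 0.0782 + 0.3668 + 0.3327 = 1.008 nats.

1.008 nats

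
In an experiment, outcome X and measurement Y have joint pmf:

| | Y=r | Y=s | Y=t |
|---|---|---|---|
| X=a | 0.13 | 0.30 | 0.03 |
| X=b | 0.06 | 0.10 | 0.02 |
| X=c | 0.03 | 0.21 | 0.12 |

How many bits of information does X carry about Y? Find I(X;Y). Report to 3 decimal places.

Marginals: p(X) = (0.4600, 0.1800, 0.3600), p(Y) = (0.2200, 0.6100, 0.1700).
I(X;Y) = Σ p(x,y)·log₂[p(x,y)/(p(x)p(y))].
  (a,r): 0.13·log₂(1.2846) = 0.0470
  (a,s): 0.30·log₂(1.0691) = 0.0289
  (a,t): 0.03·log₂(0.3836) = -0.0415
  (b,r): 0.06·log₂(1.5152) = 0.0360
  (b,s): 0.10·log₂(0.9107) = -0.0135
  (b,t): 0.02·log₂(0.6536) = -0.0123
  (c,r): 0.03·log₂(0.3788) = -0.0420
  (c,s): 0.21·log₂(0.9563) = -0.0135
  (c,t): 0.12·log₂(1.9608) = 0.1166
Sum = 0.106 bits.

0.106 bits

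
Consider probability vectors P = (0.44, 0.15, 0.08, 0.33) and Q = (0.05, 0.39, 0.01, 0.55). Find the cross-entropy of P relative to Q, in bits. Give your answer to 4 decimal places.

2.9215 bits

H(P,Q) = −Σ p·log₂ q.
  −0.44·log₂(0.05) = 1.90165
  −0.15·log₂(0.39) = 0.20377
  −0.08·log₂(0.01) = 0.53151
  −0.33·log₂(0.55) = 0.28462
H(P,Q) = 2.9215 bits.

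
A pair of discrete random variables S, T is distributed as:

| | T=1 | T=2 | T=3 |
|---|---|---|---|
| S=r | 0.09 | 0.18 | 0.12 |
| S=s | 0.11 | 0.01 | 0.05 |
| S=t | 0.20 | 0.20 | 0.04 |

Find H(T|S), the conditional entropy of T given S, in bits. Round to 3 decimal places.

Marginals: p(S) = (0.3900, 0.1700, 0.4400), p(T) = (0.4000, 0.3900, 0.2100).
H(T|S) = Σ p(S) · H(T|S=·).
  S=r: p=0.3900, H(T|S=r) = 1.5262
  S=s: p=0.1700, H(T|S=s) = 1.1661
  S=t: p=0.4400, H(T|S=t) = 1.3486
Weighted sum = 1.387 bits.

1.387 bits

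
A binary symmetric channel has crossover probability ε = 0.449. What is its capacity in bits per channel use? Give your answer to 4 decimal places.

0.0075 bits

Binary symmetric channel: C = 1 − h₂(ε) where h₂ is the binary entropy function.
h₂(0.449) = −0.449·log₂0.449 − 0.551·log₂0.551 = 0.9925.
C = 1 − 0.9925 = 0.0075 bits per channel use.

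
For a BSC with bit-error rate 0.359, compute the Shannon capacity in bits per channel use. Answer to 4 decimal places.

0.0582 bits

Binary symmetric channel: C = 1 − h₂(ε) where h₂ is the binary entropy function.
h₂(0.359) = −0.359·log₂0.359 − 0.641·log₂0.641 = 0.9418.
C = 1 − 0.9418 = 0.0582 bits per channel use.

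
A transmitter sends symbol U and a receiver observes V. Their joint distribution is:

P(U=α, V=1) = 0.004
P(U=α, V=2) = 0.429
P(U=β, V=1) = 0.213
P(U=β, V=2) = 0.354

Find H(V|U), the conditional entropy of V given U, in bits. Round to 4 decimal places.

0.5742 bits

Chain rule: H(V|U) = H(U,V) − H(U).
Marginals: p(U) = (0.4330, 0.5670), p(V) = (0.2170, 0.7830).
H(U,V) = 1.5612 bits; H(U) = 0.9870 bits.
H(V|U) = 1.5612 − 0.9870 = 0.5742 bits.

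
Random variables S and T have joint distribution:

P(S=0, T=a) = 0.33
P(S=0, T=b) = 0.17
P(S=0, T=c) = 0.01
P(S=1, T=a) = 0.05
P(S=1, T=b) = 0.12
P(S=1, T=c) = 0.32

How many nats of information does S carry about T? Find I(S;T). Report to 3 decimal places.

Marginals: p(S) = (0.5100, 0.4900), p(T) = (0.3800, 0.2900, 0.3300).
I(S;T) = H(S) + H(T) − H(S,T).
H(S) = 0.6929, H(T) = 1.0925, H(S,T) = 1.4820.
I(S;T) = 0.6929 + 1.0925 − 1.4820 = 0.303 nats.

0.303 nats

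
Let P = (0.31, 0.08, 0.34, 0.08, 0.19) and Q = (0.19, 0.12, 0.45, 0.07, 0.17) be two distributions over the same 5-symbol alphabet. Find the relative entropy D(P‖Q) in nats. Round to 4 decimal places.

D(P‖Q) = Σ p·ln(p/q).
  0.31·ln(0.31/0.19) = 0.15176
  0.08·ln(0.08/0.12) = -0.03244
  0.34·ln(0.34/0.45) = -0.09530
  0.08·ln(0.08/0.07) = 0.01068
  0.19·ln(0.19/0.17) = 0.02113
D(P‖Q) = 0.0558 nats.

0.0558 nats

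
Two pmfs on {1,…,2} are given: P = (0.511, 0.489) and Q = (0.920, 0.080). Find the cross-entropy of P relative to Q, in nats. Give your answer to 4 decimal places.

1.2777 nats

H(P,Q) = −Σ p·ln q.
  −0.511·ln(0.920) = 0.04261
  −0.489·ln(0.080) = 1.23508
H(P,Q) = 1.2777 nats.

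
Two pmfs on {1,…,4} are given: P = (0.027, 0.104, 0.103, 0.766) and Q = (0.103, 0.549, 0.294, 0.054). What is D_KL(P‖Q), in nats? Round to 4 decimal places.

1.7144 nats

D(P‖Q) = Σ p·ln(p/q).
  0.027·ln(0.027/0.103) = -0.03615
  0.104·ln(0.104/0.549) = -0.17303
  0.103·ln(0.103/0.294) = -0.10803
  0.766·ln(0.766/0.054) = 2.03158
D(P‖Q) = 1.7144 nats.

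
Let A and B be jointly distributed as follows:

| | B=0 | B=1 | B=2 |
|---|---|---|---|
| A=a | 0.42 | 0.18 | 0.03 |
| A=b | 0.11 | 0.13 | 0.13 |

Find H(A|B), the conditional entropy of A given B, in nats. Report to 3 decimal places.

Chain rule: H(A|B) = H(A,B) − H(B).
Marginals: p(A) = (0.6300, 0.3700), p(B) = (0.5300, 0.3100, 0.1600).
H(A,B) = 1.5515 nats; H(B) = 0.9928 nats.
H(A|B) = 1.5515 − 0.9928 = 0.559 nats.

0.559 nats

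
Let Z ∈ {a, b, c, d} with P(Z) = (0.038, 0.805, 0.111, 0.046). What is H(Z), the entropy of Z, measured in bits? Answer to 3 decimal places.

0.988 bits

H(Z) = −Σ p·log₂ p.
  −(0.038)·log₂(0.038) = 0.1793
  −(0.805)·log₂(0.805) = 0.2519
  −(0.111)·log₂(0.111) = 0.3520
  −(0.046)·log₂(0.046) = 0.2043
Sum: 0.1793 + 0.2519 + 0.3520 + 0.2043 = 0.988 bits.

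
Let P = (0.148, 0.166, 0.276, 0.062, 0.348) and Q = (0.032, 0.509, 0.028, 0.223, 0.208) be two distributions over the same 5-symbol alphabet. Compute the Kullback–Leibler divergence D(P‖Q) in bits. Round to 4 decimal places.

1.1137 bits

D(P‖Q) = Σ p·log₂(p/q).
  0.148·log₂(0.148/0.032) = 0.32700
  0.166·log₂(0.166/0.509) = -0.26834
  0.276·log₂(0.276/0.028) = 0.91112
  0.062·log₂(0.062/0.223) = -0.11450
  0.348·log₂(0.348/0.208) = 0.25839
D(P‖Q) = 1.1137 bits.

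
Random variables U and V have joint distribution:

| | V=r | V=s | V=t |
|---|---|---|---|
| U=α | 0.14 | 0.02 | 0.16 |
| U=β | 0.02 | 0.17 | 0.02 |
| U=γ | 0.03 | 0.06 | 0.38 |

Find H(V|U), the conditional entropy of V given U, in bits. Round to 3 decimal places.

Marginals: p(U) = (0.3200, 0.2100, 0.4700), p(V) = (0.1900, 0.2500, 0.5600).
H(V|U) = Σ p(U) · H(V|U=·).
  U=α: p=0.3200, H(V|U=α) = 1.2718
  U=β: p=0.2100, H(V|U=β) = 0.8929
  U=γ: p=0.4700, H(V|U=γ) = 0.8804
Weighted sum = 1.008 bits.

1.008 bits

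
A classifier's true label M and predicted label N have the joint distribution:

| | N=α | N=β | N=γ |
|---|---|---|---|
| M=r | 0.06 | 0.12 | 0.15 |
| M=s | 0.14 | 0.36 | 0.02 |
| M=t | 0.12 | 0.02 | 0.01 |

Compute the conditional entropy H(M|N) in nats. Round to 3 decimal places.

0.788 nats

Chain rule: H(M|N) = H(M,N) − H(N).
Marginals: p(M) = (0.3300, 0.5200, 0.1500), p(N) = (0.3200, 0.5000, 0.1800).
H(M,N) = 1.8078 nats; H(N) = 1.0199 nats.
H(M|N) = 1.8078 − 1.0199 = 0.788 nats.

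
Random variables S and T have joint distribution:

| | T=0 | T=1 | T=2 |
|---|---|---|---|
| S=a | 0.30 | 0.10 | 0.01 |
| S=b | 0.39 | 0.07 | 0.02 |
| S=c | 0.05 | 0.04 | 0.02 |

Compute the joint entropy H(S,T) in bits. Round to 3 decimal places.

2.346 bits

H(S,T) = −Σ p(x,y)·log₂ p(x,y) over all 9 cells.
  cell (a,0): −0.30·log₂0.30 = 0.5211
  cell (a,1): −0.10·log₂0.10 = 0.3322
  cell (a,2): −0.01·log₂0.01 = 0.0664
  cell (b,0): −0.39·log₂0.39 = 0.5298
  cell (b,1): −0.07·log₂0.07 = 0.2686
  cell (b,2): −0.02·log₂0.02 = 0.1129
  cell (c,0): −0.05·log₂0.05 = 0.2161
  cell (c,1): −0.04·log₂0.04 = 0.1858
  cell (c,2): −0.02·log₂0.02 = 0.1129
Sum = 2.346 bits.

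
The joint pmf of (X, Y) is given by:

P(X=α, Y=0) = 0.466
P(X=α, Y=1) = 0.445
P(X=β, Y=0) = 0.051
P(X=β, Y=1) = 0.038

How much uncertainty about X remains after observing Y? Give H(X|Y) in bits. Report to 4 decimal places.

0.4322 bits

Chain rule: H(X|Y) = H(X,Y) − H(Y).
Marginals: p(X) = (0.9110, 0.0890), p(Y) = (0.5170, 0.4830).
H(X,Y) = 1.4314 bits; H(Y) = 0.9992 bits.
H(X|Y) = 1.4314 − 0.9992 = 0.4322 bits.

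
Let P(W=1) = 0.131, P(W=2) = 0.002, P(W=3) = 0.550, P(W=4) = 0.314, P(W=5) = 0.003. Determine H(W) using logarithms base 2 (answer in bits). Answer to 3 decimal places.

H(W) = −Σ p·log₂ p.
  −(0.131)·log₂(0.131) = 0.3841
  −(0.002)·log₂(0.002) = 0.0179
  −(0.550)·log₂(0.550) = 0.4744
  −(0.314)·log₂(0.314) = 0.5247
  −(0.003)·log₂(0.003) = 0.0251
Sum: 0.3841 + 0.0179 + 0.4744 + 0.5247 + 0.0251 = 1.426 bits.

1.426 bits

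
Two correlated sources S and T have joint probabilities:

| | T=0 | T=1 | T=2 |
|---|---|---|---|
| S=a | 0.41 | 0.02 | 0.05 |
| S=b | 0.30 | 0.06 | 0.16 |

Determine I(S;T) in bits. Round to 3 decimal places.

0.070 bits

Marginals: p(S) = (0.4800, 0.5200), p(T) = (0.7100, 0.0800, 0.2100).
I(S;T) = Σ p(x,y)·log₂[p(x,y)/(p(x)p(y))].
  (a,0): 0.41·log₂(1.2031) = 0.1093
  (a,1): 0.02·log₂(0.5208) = -0.0188
  (a,2): 0.05·log₂(0.4960) = -0.0506
  (b,0): 0.30·log₂(0.8126) = -0.0898
  (b,1): 0.06·log₂(1.4423) = 0.0317
  (b,2): 0.16·log₂(1.4652) = 0.0882
Sum = 0.070 bits.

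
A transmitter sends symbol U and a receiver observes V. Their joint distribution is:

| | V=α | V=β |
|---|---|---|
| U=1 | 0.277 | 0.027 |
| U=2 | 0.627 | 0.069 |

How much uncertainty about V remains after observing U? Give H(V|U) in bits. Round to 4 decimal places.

0.4560 bits

Chain rule: H(V|U) = H(U,V) − H(U).
Marginals: p(U) = (0.3040, 0.6960), p(V) = (0.9040, 0.0960).
H(U,V) = 1.3421 bits; H(U) = 0.8861 bits.
H(V|U) = 1.3421 − 0.8861 = 0.4560 bits.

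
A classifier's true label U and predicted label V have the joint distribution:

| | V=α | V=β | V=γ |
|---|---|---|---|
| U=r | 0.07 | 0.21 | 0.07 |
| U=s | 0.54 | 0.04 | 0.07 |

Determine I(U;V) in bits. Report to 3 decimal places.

Marginals: p(U) = (0.3500, 0.6500), p(V) = (0.6100, 0.2500, 0.1400).
I(U;V) = Σ p(x,y)·log₂[p(x,y)/(p(x)p(y))].
  (r,α): 0.07·log₂(0.3279) = -0.1126
  (r,β): 0.21·log₂(2.4000) = 0.2652
  (r,γ): 0.07·log₂(1.4286) = 0.0360
  (s,α): 0.54·log₂(1.3619) = 0.2406
  (s,β): 0.04·log₂(0.2462) = -0.0809
  (s,γ): 0.07·log₂(0.7692) = -0.0265
Sum = 0.322 bits.

0.322 bits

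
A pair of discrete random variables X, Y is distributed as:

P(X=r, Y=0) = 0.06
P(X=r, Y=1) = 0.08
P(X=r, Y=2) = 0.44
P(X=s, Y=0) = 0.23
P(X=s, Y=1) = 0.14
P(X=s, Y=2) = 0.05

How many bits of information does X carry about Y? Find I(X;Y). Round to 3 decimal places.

0.327 bits

Marginals: p(X) = (0.5800, 0.4200), p(Y) = (0.2900, 0.2200, 0.4900).
I(X;Y) = Σ p(x,y)·log₂[p(x,y)/(p(x)p(y))].
  (r,0): 0.06·log₂(0.3567) = -0.0892
  (r,1): 0.08·log₂(0.6270) = -0.0539
  (r,2): 0.44·log₂(1.5482) = 0.2775
  (s,0): 0.23·log₂(1.8883) = 0.2109
  (s,1): 0.14·log₂(1.5152) = 0.0839
  (s,2): 0.05·log₂(0.2430) = -0.1021
Sum = 0.327 bits.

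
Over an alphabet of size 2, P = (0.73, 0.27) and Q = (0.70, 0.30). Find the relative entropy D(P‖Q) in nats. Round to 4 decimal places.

D(P‖Q) = Σ p·ln(p/q).
  0.73·ln(0.73/0.70) = 0.03063
  0.27·ln(0.27/0.30) = -0.02845
D(P‖Q) = 0.0022 nats.

0.0022 nats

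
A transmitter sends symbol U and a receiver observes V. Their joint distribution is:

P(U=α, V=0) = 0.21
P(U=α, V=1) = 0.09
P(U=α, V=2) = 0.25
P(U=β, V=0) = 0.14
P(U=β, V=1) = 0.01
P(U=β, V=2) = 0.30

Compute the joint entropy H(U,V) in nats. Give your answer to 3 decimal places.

H(U,V) = −Σ p(x,y)·ln p(x,y) over all 6 cells.
  cell (α,0): −0.21·ln0.21 = 0.3277
  cell (α,1): −0.09·ln0.09 = 0.2167
  cell (α,2): −0.25·ln0.25 = 0.3466
  cell (β,0): −0.14·ln0.14 = 0.2753
  cell (β,1): −0.01·ln0.01 = 0.0461
  cell (β,2): −0.30·ln0.30 = 0.3612
Sum = 1.574 nats.

1.574 nats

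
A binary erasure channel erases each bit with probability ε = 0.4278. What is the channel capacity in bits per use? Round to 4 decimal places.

Binary erasure channel: capacity C = 1 − ε.
C = 1 − 0.4278 = 0.5722 bits per channel use.

0.5722 bits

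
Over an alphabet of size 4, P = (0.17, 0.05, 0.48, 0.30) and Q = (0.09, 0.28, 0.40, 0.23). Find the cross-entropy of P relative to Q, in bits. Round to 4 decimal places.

1.9530 bits

H(P,Q) = −Σ p·log₂ q.
  −0.17·log₂(0.09) = 0.59057
  −0.05·log₂(0.28) = 0.09183
  −0.48·log₂(0.40) = 0.63453
  −0.30·log₂(0.23) = 0.63609
H(P,Q) = 1.9530 bits.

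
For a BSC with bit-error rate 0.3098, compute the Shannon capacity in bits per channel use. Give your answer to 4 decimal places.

Binary symmetric channel: C = 1 − h₂(ε) where h₂ is the binary entropy function.
h₂(0.3098) = −0.3098·log₂0.3098 − 0.6902·log₂0.6902 = 0.8929.
C = 1 − 0.8929 = 0.1071 bits per channel use.

0.1071 bits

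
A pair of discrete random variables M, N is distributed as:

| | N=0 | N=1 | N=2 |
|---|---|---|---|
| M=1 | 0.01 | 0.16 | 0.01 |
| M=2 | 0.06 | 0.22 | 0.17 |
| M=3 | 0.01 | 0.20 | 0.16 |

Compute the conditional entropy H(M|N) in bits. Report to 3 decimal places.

Marginals: p(M) = (0.1800, 0.4500, 0.3700), p(N) = (0.0800, 0.5800, 0.3400).
H(M|N) = Σ p(N) · H(M|N=·).
  N=0: p=0.0800, H(M|N=0) = 1.0613
  N=1: p=0.5800, H(M|N=1) = 1.5727
  N=2: p=0.3400, H(M|N=2) = 1.1614
Weighted sum = 1.392 bits.

1.392 bits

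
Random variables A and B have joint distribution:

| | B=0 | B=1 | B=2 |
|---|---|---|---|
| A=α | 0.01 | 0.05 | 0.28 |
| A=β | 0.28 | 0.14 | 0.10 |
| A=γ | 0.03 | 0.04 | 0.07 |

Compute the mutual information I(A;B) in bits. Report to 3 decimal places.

0.303 bits

Marginals: p(A) = (0.3400, 0.5200, 0.1400), p(B) = (0.3200, 0.2300, 0.4500).
I(A;B) = H(A) + H(B) − H(A,B).
H(A) = 1.4169, H(B) = 1.5321, H(A,B) = 2.6464.
I(A;B) = 1.4169 + 1.5321 − 2.6464 = 0.303 bits.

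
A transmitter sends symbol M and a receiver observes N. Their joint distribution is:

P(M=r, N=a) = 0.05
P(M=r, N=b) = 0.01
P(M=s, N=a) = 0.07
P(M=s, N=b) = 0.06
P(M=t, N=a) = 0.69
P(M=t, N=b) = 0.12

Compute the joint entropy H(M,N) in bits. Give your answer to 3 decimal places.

H(M,N) = −Σ p(x,y)·log₂ p(x,y) over all 6 cells.
  cell (r,a): −0.05·log₂0.05 = 0.2161
  cell (r,b): −0.01·log₂0.01 = 0.0664
  cell (s,a): −0.07·log₂0.07 = 0.2686
  cell (s,b): −0.06·log₂0.06 = 0.2435
  cell (t,a): −0.69·log₂0.69 = 0.3694
  cell (t,b): −0.12·log₂0.12 = 0.3671
Sum = 1.531 bits.

1.531 bits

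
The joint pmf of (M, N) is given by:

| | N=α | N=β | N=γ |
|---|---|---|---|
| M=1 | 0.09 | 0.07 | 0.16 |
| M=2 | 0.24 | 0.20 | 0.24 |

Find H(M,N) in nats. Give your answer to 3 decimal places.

H(M,N) = −Σ p(x,y)·ln p(x,y) over all 6 cells.
  cell (1,α): −0.09·ln0.09 = 0.2167
  cell (1,β): −0.07·ln0.07 = 0.1861
  cell (1,γ): −0.16·ln0.16 = 0.2932
  cell (2,α): −0.24·ln0.24 = 0.3425
  cell (2,β): −0.20·ln0.20 = 0.3219
  cell (2,γ): −0.24·ln0.24 = 0.3425
Sum = 1.703 nats.

1.703 nats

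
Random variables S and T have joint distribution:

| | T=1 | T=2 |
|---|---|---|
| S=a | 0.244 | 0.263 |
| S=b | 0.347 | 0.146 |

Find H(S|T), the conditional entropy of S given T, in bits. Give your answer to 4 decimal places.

Chain rule: H(S|T) = H(S,T) − H(T).
Marginals: p(S) = (0.5070, 0.4930), p(T) = (0.5910, 0.4090).
H(S,T) = 1.9385 bits; H(T) = 0.9760 bits.
H(S|T) = 1.9385 − 0.9760 = 0.9625 bits.

0.9625 bits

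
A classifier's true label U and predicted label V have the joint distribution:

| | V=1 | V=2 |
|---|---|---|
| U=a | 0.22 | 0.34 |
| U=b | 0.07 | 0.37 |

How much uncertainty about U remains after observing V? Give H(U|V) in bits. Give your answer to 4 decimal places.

Chain rule: H(U|V) = H(U,V) − H(V).
Marginals: p(U) = (0.5600, 0.4400), p(V) = (0.2900, 0.7100).
H(U,V) = 1.8090 bits; H(V) = 0.8687 bits.
H(U|V) = 1.8090 − 0.8687 = 0.9403 bits.

0.9403 bits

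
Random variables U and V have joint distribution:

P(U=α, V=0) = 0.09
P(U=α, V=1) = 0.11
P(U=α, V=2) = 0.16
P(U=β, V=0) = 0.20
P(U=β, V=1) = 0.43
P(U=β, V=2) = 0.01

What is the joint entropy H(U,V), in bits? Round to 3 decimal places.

H(U,V) = −Σ p(x,y)·log₂ p(x,y) over all 6 cells.
  cell (α,0): −0.09·log₂0.09 = 0.3127
  cell (α,1): −0.11·log₂0.11 = 0.3503
  cell (α,2): −0.16·log₂0.16 = 0.4230
  cell (β,0): −0.20·log₂0.20 = 0.4644
  cell (β,1): −0.43·log₂0.43 = 0.5236
  cell (β,2): −0.01·log₂0.01 = 0.0664
Sum = 2.140 bits.

2.140 bits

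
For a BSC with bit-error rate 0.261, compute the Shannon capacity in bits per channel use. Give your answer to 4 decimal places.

Binary symmetric channel: C = 1 − h₂(ε) where h₂ is the binary entropy function.
h₂(0.261) = −0.261·log₂0.261 − 0.739·log₂0.739 = 0.8283.
C = 1 − 0.8283 = 0.1717 bits per channel use.

0.1717 bits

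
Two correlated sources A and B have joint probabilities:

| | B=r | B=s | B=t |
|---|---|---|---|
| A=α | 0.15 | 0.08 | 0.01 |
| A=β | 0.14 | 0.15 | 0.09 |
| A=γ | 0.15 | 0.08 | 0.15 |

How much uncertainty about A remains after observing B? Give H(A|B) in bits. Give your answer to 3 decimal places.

1.456 bits

Chain rule: H(A|B) = H(A,B) − H(B).
Marginals: p(A) = (0.2400, 0.3800, 0.3800), p(B) = (0.4400, 0.3100, 0.2500).
H(A,B) = 3.0014 bits; H(B) = 1.5449 bits.
H(A|B) = 3.0014 − 1.5449 = 1.456 bits.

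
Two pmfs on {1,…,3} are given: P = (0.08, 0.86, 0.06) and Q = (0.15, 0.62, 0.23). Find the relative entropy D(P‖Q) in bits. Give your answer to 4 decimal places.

D(P‖Q) = Σ p·log₂(p/q).
  0.08·log₂(0.08/0.15) = -0.07255
  0.86·log₂(0.86/0.62) = 0.40598
  0.06·log₂(0.06/0.23) = -0.11632
D(P‖Q) = 0.2171 bits.

0.2171 bits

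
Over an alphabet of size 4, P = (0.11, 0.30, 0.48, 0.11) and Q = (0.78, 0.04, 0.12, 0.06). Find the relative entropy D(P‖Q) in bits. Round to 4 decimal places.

1.6174 bits

D(P‖Q) = Σ p·log₂(p/q).
  0.11·log₂(0.11/0.78) = -0.31086
  0.30·log₂(0.30/0.04) = 0.87207
  0.48·log₂(0.48/0.12) = 0.96000
  0.11·log₂(0.11/0.06) = 0.09619
D(P‖Q) = 1.6174 bits.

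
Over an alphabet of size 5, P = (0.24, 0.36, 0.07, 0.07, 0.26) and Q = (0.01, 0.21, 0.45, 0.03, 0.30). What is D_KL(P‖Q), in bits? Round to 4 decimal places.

D(P‖Q) = Σ p·log₂(p/q).
  0.24·log₂(0.24/0.01) = 1.10039
  0.36·log₂(0.36/0.21) = 0.27994
  0.07·log₂(0.07/0.45) = -0.18791
  0.07·log₂(0.07/0.03) = 0.08557
  0.26·log₂(0.26/0.30) = -0.05368
D(P‖Q) = 1.2243 bits.

1.2243 bits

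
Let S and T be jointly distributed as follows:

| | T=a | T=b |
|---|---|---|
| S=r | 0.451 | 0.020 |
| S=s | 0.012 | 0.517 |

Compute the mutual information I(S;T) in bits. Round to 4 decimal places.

Marginals: p(S) = (0.4710, 0.5290), p(T) = (0.4630, 0.5370).
I(S;T) = H(S) + H(T) − H(S,T).
H(S) = 0.9976, H(T) = 0.9960, H(S,T) = 1.1996.
I(S;T) = 0.9976 + 0.9960 − 1.1996 = 0.7940 bits.

0.7940 bits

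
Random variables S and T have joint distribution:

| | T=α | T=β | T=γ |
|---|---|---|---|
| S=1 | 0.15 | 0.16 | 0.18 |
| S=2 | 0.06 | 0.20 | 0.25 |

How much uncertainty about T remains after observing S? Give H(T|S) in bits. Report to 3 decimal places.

1.487 bits

Chain rule: H(T|S) = H(S,T) − H(S).
Marginals: p(S) = (0.4900, 0.5100), p(T) = (0.2100, 0.3600, 0.4300).
H(S,T) = 2.4868 bits; H(S) = 0.9997 bits.
H(T|S) = 2.4868 − 0.9997 = 1.487 bits.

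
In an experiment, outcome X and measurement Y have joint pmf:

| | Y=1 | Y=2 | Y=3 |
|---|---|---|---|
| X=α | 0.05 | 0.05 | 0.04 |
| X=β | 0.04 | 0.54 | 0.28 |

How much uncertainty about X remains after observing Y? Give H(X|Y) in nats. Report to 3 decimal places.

0.354 nats

Chain rule: H(X|Y) = H(X,Y) − H(Y).
Marginals: p(X) = (0.1400, 0.8600), p(Y) = (0.0900, 0.5900, 0.3200).
H(X,Y) = 1.2463 nats; H(Y) = 0.8926 nats.
H(X|Y) = 1.2463 − 0.8926 = 0.354 nats.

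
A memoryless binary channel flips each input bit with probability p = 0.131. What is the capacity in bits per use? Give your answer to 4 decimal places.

Binary symmetric channel: C = 1 − h₂(ε) where h₂ is the binary entropy function.
h₂(0.131) = −0.131·log₂0.131 − 0.869·log₂0.869 = 0.5602.
C = 1 − 0.5602 = 0.4398 bits per channel use.

0.4398 bits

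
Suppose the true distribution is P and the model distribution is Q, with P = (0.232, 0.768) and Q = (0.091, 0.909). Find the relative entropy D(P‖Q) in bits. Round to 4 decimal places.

0.1265 bits

D(P‖Q) = Σ p·log₂(p/q).
  0.232·log₂(0.232/0.091) = 0.31324
  0.768·log₂(0.768/0.909) = -0.18676
D(P‖Q) = 0.1265 bits.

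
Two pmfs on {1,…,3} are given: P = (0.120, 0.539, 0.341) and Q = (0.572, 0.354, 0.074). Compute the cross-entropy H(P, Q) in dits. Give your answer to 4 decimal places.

H(P,Q) = −Σ p·log₁₀ q.
  −0.120·log₁₀(0.572) = 0.02911
  −0.539·log₁₀(0.354) = 0.24309
  −0.341·log₁₀(0.074) = 0.38559
H(P,Q) = 0.6578 dits.

0.6578 dits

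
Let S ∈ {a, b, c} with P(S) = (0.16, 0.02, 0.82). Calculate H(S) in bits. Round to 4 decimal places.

H(S) = −Σ p·log₂ p.
  −(0.16)·log₂(0.16) = 0.42302
  −(0.02)·log₂(0.02) = 0.11288
  −(0.82)·log₂(0.82) = 0.23477
Sum: 0.42302 + 0.11288 + 0.23477 = 0.7707 bits.

0.7707 bits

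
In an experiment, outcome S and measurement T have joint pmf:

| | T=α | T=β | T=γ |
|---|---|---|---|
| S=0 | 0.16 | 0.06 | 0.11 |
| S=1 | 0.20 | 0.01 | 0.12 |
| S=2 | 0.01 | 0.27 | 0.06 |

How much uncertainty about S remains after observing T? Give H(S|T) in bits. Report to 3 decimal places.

1.157 bits

Chain rule: H(S|T) = H(S,T) − H(T).
Marginals: p(S) = (0.3300, 0.3300, 0.3400), p(T) = (0.3700, 0.3400, 0.2900).
H(S,T) = 2.7347 bits; H(T) = 1.5778 bits.
H(S|T) = 2.7347 − 1.5778 = 1.157 bits.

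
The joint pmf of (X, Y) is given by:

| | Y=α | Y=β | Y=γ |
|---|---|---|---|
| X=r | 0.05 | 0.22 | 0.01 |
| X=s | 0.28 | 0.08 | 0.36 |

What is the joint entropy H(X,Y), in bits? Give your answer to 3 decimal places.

2.099 bits

H(X,Y) = −Σ p(x,y)·log₂ p(x,y) over all 6 cells.
  cell (r,α): −0.05·log₂0.05 = 0.2161
  cell (r,β): −0.22·log₂0.22 = 0.4806
  cell (r,γ): −0.01·log₂0.01 = 0.0664
  cell (s,α): −0.28·log₂0.28 = 0.5142
  cell (s,β): −0.08·log₂0.08 = 0.2915
  cell (s,γ): −0.36·log₂0.36 = 0.5306
Sum = 2.099 bits.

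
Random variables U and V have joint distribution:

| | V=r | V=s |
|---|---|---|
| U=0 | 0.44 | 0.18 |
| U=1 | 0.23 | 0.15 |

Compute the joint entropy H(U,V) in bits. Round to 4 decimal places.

H(U,V) = −Σ p(x,y)·log₂ p(x,y) over all 4 cells.
  cell (0,r): −0.44·log₂0.44 = 0.52115
  cell (0,s): −0.18·log₂0.18 = 0.44531
  cell (1,r): −0.23·log₂0.23 = 0.48767
  cell (1,s): −0.15·log₂0.15 = 0.41054
Sum = 1.8647 bits.

1.8647 bits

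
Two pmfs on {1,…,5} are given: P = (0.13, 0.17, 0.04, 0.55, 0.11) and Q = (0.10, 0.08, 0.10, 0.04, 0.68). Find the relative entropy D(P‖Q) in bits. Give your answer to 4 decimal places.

D(P‖Q) = Σ p·log₂(p/q).
  0.13·log₂(0.13/0.10) = 0.04921
  0.17·log₂(0.17/0.08) = 0.18487
  0.04·log₂(0.04/0.10) = -0.05288
  0.55·log₂(0.55/0.04) = 2.07975
  0.11·log₂(0.11/0.68) = -0.28908
D(P‖Q) = 1.9719 bits.

1.9719 bits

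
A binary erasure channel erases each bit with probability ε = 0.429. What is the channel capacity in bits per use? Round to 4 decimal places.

0.5710 bits

Binary erasure channel: capacity C = 1 − ε.
C = 1 − 0.429 = 0.5710 bits per channel use.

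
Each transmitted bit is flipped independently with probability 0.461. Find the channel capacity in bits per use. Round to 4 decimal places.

Binary symmetric channel: C = 1 − h₂(ε) where h₂ is the binary entropy function.
h₂(0.461) = −0.461·log₂0.461 − 0.539·log₂0.539 = 0.9956.
C = 1 − 0.9956 = 0.0044 bits per channel use.

0.0044 bits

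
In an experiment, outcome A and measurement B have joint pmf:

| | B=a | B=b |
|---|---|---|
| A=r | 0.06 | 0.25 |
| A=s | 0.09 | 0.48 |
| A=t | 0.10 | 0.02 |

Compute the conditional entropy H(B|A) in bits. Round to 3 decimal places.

Marginals: p(A) = (0.3100, 0.5700, 0.1200), p(B) = (0.2500, 0.7500).
H(B|A) = Σ p(A) · H(B|A=·).
  A=r: p=0.3100, H(B|A=r) = 0.7088
  A=s: p=0.5700, H(B|A=s) = 0.6292
  A=t: p=0.1200, H(B|A=t) = 0.6500
Weighted sum = 0.656 bits.

0.656 bits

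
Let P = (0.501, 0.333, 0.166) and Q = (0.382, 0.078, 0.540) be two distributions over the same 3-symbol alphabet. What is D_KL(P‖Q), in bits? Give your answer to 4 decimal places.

0.6108 bits

D(P‖Q) = Σ p·log₂(p/q).
  0.501·log₂(0.501/0.382) = 0.19601
  0.333·log₂(0.333/0.078) = 0.69729
  0.166·log₂(0.166/0.540) = -0.28249
D(P‖Q) = 0.6108 bits.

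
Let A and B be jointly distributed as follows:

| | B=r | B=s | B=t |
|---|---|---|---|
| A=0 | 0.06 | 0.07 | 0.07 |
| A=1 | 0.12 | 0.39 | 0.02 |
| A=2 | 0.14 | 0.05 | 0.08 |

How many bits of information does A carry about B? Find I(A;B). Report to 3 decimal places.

0.221 bits

Marginals: p(A) = (0.2000, 0.5300, 0.2700), p(B) = (0.3200, 0.5100, 0.1700).
I(A;B) = Σ p(x,y)·log₂[p(x,y)/(p(x)p(y))].
  (0,r): 0.06·log₂(0.9375) = -0.0056
  (0,s): 0.07·log₂(0.6863) = -0.0380
  (0,t): 0.07·log₂(2.0588) = 0.0729
  (1,r): 0.12·log₂(0.7075) = -0.0599
  (1,s): 0.39·log₂(1.4428) = 0.2063
  (1,t): 0.02·log₂(0.2220) = -0.0434
  (2,r): 0.14·log₂(1.6204) = 0.0975
  (2,s): 0.05·log₂(0.3631) = -0.0731
  (2,t): 0.08·log₂(1.7429) = 0.0641
Sum = 0.221 bits.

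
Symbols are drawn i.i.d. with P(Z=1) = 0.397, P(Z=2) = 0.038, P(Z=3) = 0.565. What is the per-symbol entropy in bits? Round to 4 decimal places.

H(Z) = −Σ p·log₂ p.
  −(0.397)·log₂(0.397) = 0.52912
  −(0.038)·log₂(0.038) = 0.17928
  −(0.565)·log₂(0.565) = 0.46538
Sum: 0.52912 + 0.17928 + 0.46538 = 1.1738 bits.

1.1738 bits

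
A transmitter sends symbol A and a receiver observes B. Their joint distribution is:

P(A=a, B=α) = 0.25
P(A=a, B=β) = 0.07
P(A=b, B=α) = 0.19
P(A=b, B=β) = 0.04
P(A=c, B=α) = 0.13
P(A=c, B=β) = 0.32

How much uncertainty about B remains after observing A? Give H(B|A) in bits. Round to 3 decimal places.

0.786 bits

Chain rule: H(B|A) = H(A,B) − H(A).
Marginals: p(A) = (0.3200, 0.2300, 0.4500), p(B) = (0.5700, 0.4300).
H(A,B) = 2.3182 bits; H(A) = 1.5321 bits.
H(B|A) = 2.3182 − 1.5321 = 0.786 bits.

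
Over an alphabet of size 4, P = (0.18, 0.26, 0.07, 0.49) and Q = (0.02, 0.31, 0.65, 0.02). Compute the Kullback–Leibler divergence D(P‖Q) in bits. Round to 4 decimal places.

D(P‖Q) = Σ p·log₂(p/q).
  0.18·log₂(0.18/0.02) = 0.57059
  0.26·log₂(0.26/0.31) = -0.06598
  0.07·log₂(0.07/0.65) = -0.22505
  0.49·log₂(0.49/0.02) = 2.26121
D(P‖Q) = 2.5408 bits.

2.5408 bits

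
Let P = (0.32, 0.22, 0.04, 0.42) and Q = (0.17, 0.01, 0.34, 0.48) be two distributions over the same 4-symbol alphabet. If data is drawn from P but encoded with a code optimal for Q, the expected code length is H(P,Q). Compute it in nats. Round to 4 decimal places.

1.9316 nats

H(P,Q) = −Σ p·ln q.
  −0.32·ln(0.17) = 0.56703
  −0.22·ln(0.01) = 1.01314
  −0.04·ln(0.34) = 0.04315
  −0.42·ln(0.48) = 0.30827
H(P,Q) = 1.9316 nats.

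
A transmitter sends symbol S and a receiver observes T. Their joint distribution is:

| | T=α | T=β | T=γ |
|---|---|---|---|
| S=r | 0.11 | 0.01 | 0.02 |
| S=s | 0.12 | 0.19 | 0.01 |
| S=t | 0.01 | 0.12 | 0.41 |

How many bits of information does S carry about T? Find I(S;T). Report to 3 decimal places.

Marginals: p(S) = (0.1400, 0.3200, 0.5400), p(T) = (0.2400, 0.3200, 0.4400).
I(S;T) = Σ p(x,y)·log₂[p(x,y)/(p(x)p(y))].
  (r,α): 0.11·log₂(3.2738) = 0.1882
  (r,β): 0.01·log₂(0.2232) = -0.0216
  (r,γ): 0.02·log₂(0.3247) = -0.0325
  (s,α): 0.12·log₂(1.5625) = 0.0773
  (s,β): 0.19·log₂(1.8555) = 0.1694
  (s,γ): 0.01·log₂(0.0710) = -0.0382
  (t,α): 0.01·log₂(0.0772) = -0.0370
  (t,β): 0.12·log₂(0.6944) = -0.0631
  (t,γ): 0.41·log₂(1.7256) = 0.3227
Sum = 0.565 bits.

0.565 bits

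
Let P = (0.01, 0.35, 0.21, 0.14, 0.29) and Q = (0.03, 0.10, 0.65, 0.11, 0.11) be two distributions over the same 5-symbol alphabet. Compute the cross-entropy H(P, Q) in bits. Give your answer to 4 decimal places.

H(P,Q) = −Σ p·log₂ q.
  −0.01·log₂(0.03) = 0.05059
  −0.35·log₂(0.10) = 1.16267
  −0.21·log₂(0.65) = 0.13051
  −0.14·log₂(0.11) = 0.44582
  −0.29·log₂(0.11) = 0.92348
H(P,Q) = 2.7131 bits.

2.7131 bits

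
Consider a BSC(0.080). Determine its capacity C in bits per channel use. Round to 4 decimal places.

0.5978 bits

Binary symmetric channel: C = 1 − h₂(ε) where h₂ is the binary entropy function.
h₂(0.080) = −0.080·log₂0.080 − 0.920·log₂0.920 = 0.4022.
C = 1 − 0.4022 = 0.5978 bits per channel use.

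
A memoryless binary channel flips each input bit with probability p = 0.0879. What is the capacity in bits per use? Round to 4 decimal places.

Binary symmetric channel: C = 1 − h₂(ε) where h₂ is the binary entropy function.
h₂(0.0879) = −0.0879·log₂0.0879 − 0.9121·log₂0.9121 = 0.4294.
C = 1 − 0.4294 = 0.5706 bits per channel use.

0.5706 bits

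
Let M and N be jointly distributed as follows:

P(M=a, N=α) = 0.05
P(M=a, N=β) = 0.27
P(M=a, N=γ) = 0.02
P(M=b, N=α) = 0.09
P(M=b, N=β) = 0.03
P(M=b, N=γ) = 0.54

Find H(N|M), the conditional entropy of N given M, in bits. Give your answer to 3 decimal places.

0.859 bits

Chain rule: H(N|M) = H(M,N) − H(M).
Marginals: p(M) = (0.3400, 0.6600), p(N) = (0.1400, 0.3000, 0.5600).
H(M,N) = 1.7835 bits; H(M) = 0.9248 bits.
H(N|M) = 1.7835 − 0.9248 = 0.859 bits.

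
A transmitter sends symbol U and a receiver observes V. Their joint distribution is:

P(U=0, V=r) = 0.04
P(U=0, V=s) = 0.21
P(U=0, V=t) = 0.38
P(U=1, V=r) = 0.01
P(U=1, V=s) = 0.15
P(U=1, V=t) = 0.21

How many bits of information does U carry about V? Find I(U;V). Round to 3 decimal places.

Marginals: p(U) = (0.6300, 0.3700), p(V) = (0.0500, 0.3600, 0.5900).
I(U;V) = H(U) + H(V) − H(U,V).
H(U) = 0.9507, H(V) = 1.1958, H(U,V) = 2.1388.
I(U;V) = 0.9507 + 1.1958 − 2.1388 = 0.008 bits.

0.008 bits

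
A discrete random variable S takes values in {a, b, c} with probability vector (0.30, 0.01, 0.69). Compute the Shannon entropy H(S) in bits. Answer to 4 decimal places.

0.9569 bits

H(S) = −Σ p·log₂ p.
  −(0.30)·log₂(0.30) = 0.52109
  −(0.01)·log₂(0.01) = 0.06644
  −(0.69)·log₂(0.69) = 0.36938
Sum: 0.52109 + 0.06644 + 0.36938 = 0.9569 bits.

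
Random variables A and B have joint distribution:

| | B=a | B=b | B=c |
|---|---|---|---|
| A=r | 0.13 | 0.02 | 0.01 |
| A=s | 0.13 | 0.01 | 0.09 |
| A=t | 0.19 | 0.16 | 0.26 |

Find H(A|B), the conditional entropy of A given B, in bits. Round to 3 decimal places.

Chain rule: H(A|B) = H(A,B) − H(B).
Marginals: p(A) = (0.1600, 0.2300, 0.6100), p(B) = (0.4500, 0.1900, 0.3600).
H(A,B) = 2.7072 bits; H(B) = 1.5042 bits.
H(A|B) = 2.7072 − 1.5042 = 1.203 bits.

1.203 bits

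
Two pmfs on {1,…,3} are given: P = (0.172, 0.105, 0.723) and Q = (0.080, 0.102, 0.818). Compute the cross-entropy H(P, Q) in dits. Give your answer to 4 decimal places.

0.3558 dits

H(P,Q) = −Σ p·log₁₀ q.
  −0.172·log₁₀(0.080) = 0.18867
  −0.105·log₁₀(0.102) = 0.10410
  −0.723·log₁₀(0.818) = 0.06308
H(P,Q) = 0.3558 dits.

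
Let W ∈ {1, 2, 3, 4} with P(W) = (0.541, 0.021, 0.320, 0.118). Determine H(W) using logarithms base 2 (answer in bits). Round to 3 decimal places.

1.486 bits

H(W) = −Σ p·log₂ p.
  −(0.541)·log₂(0.541) = 0.4795
  −(0.021)·log₂(0.021) = 0.1170
  −(0.320)·log₂(0.320) = 0.5260
  −(0.118)·log₂(0.118) = 0.3638
Sum: 0.4795 + 0.1170 + 0.5260 + 0.3638 = 1.486 bits.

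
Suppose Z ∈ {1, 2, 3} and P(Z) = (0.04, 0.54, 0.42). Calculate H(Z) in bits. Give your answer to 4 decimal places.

1.1914 bits

H(Z) = −Σ p·log₂ p.
  −(0.04)·log₂(0.04) = 0.18575
  −(0.54)·log₂(0.54) = 0.48004
  −(0.42)·log₂(0.42) = 0.52565
Sum: 0.18575 + 0.48004 + 0.52565 = 1.1914 bits.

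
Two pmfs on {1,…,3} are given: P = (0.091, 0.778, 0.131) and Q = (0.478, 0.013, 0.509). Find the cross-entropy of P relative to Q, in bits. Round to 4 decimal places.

5.0990 bits

H(P,Q) = −Σ p·log₂ q.
  −0.091·log₂(0.478) = 0.09691
  −0.778·log₂(0.013) = 4.87444
  −0.131·log₂(0.509) = 0.12763
H(P,Q) = 5.0990 bits.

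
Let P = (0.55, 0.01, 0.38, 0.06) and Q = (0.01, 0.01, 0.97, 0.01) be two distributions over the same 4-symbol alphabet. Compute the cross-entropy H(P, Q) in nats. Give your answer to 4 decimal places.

H(P,Q) = −Σ p·ln q.
  −0.55·ln(0.01) = 2.53284
  −0.01·ln(0.01) = 0.04605
  −0.38·ln(0.97) = 0.01157
  −0.06·ln(0.01) = 0.27631
H(P,Q) = 2.8668 nats.

2.8668 nats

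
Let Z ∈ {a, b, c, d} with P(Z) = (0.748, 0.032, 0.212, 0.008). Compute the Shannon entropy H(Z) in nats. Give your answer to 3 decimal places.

H(Z) = −Σ p·ln p.
  −(0.748)·ln(0.748) = 0.2172
  −(0.032)·ln(0.032) = 0.1101
  −(0.212)·ln(0.212) = 0.3288
  −(0.008)·ln(0.008) = 0.0386
Sum: 0.2172 + 0.1101 + 0.3288 + 0.0386 = 0.695 nats.

0.695 nats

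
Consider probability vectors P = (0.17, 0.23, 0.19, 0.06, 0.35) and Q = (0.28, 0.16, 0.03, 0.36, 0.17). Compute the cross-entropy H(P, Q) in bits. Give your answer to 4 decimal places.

H(P,Q) = −Σ p·log₂ q.
  −0.17·log₂(0.28) = 0.31221
  −0.23·log₂(0.16) = 0.60809
  −0.19·log₂(0.03) = 0.96119
  −0.06·log₂(0.36) = 0.08844
  −0.35·log₂(0.17) = 0.89474
H(P,Q) = 2.8647 bits.

2.8647 bits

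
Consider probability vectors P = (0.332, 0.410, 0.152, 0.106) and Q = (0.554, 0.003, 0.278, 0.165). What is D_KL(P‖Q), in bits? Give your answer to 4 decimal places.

D(P‖Q) = Σ p·log₂(p/q).
  0.332·log₂(0.332/0.554) = -0.24525
  0.410·log₂(0.410/0.003) = 2.90875
  0.152·log₂(0.152/0.278) = -0.13239
  0.106·log₂(0.106/0.165) = -0.06767
D(P‖Q) = 2.4634 bits.

2.4634 bits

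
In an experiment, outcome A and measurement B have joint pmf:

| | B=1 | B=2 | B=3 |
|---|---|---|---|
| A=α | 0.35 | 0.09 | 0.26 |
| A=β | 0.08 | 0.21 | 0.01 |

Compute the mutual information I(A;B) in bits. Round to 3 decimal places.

Marginals: p(A) = (0.7000, 0.3000), p(B) = (0.4300, 0.3000, 0.2700).
I(A;B) = H(A) + H(B) − H(A,B).
H(A) = 0.8813, H(B) = 1.5547, H(A,B) = 2.1788.
I(A;B) = 0.8813 + 1.5547 − 2.1788 = 0.257 bits.

0.257 bits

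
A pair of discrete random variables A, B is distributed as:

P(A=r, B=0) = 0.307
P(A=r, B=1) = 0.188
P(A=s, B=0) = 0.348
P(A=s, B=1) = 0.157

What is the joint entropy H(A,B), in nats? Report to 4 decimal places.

1.3348 nats

H(A,B) = −Σ p(x,y)·ln p(x,y) over all 4 cells.
  cell (r,0): −0.307·ln0.307 = 0.36254
  cell (r,1): −0.188·ln0.188 = 0.31421
  cell (s,0): −0.348·ln0.348 = 0.36733
  cell (s,1): −0.157·ln0.157 = 0.29069
Sum = 1.3348 nats.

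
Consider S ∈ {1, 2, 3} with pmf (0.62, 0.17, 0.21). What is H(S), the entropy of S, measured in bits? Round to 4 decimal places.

H(S) = −Σ p·log₂ p.
  −(0.62)·log₂(0.62) = 0.42759
  −(0.17)·log₂(0.17) = 0.43459
  −(0.21)·log₂(0.21) = 0.47282
Sum: 0.42759 + 0.43459 + 0.47282 = 1.3350 bits.

1.3350 bits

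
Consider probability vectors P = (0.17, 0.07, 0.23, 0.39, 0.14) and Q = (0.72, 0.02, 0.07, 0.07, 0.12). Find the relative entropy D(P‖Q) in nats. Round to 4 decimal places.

D(P‖Q) = Σ p·ln(p/q).
  0.17·ln(0.17/0.72) = -0.24539
  0.07·ln(0.07/0.02) = 0.08769
  0.23·ln(0.23/0.07) = 0.27360
  0.39·ln(0.39/0.07) = 0.66988
  0.14·ln(0.14/0.12) = 0.02158
D(P‖Q) = 0.8074 nats.

0.8074 nats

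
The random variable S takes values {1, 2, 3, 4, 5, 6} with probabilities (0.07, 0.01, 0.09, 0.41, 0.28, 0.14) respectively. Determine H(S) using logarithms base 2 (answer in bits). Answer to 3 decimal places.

H(S) = −Σ p·log₂ p.
  −(0.07)·log₂(0.07) = 0.2686
  −(0.01)·log₂(0.01) = 0.0664
  −(0.09)·log₂(0.09) = 0.3127
  −(0.41)·log₂(0.41) = 0.5274
  −(0.28)·log₂(0.28) = 0.5142
  −(0.14)·log₂(0.14) = 0.3971
Sum: 0.2686 + 0.0664 + 0.3127 + 0.5274 + 0.5142 + 0.3971 = 2.086 bits.

2.086 bits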